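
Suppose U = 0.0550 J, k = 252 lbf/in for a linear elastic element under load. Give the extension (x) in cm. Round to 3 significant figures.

Rearranging: x = √(2U/k).
U = 0.0550 J; k = 252 lbf/in = 44132 N/m.
x = 0.001579 m
0.001579 m × (1 cm / 0.01000 m) = 0.1579 cm

0.158 cm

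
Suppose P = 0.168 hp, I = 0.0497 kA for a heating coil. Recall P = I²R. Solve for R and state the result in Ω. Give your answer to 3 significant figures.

0.0507 Ω

Rearranging P = I²R for R: R = P/I².
P = 0.168 hp = 125.3 W; I = 0.0497 kA = 49.70 A.
R = 0.05072 Ω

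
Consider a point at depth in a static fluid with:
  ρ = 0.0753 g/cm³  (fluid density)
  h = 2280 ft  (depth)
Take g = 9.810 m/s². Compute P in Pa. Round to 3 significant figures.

5.13×10^5 Pa

Directly: P = ρgh.
ρ = 0.0753 g/cm³ = 75.30 kg/m³; h = 2280 ft = 694.9 m; g = 9.810 m/s².
P = 5.134×10^5 Pa  (the unit combination reduces to kg/(m·s²) = Pa)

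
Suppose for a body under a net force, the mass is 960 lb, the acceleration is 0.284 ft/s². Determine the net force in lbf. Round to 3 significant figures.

8.47 lbf

F is given directly by: F = m·a.
m = 960 lb = 435.4 kg; a = 0.284 ft/s² = 0.08656 m/s².
F = 37.69 N  (the unit combination reduces to kg·m/s² = N)
37.69 N × (1 lbf / 4.448 N) = 8.474 lbf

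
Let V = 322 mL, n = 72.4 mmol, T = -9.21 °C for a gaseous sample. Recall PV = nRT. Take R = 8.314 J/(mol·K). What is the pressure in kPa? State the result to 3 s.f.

493 kPa

P is given directly by: P = nRT/V.
V = 322 mL = 3.220×10^-4 m³; n = 72.4 mmol = 0.07240 mol; T = -9.21 °C = 263.9 K; R = 8.314 J/(mol·K).
P = 4.934×10^5 Pa  (the unit combination reduces to kg/(m·s²) = Pa)
4.934×10^5 Pa × (1 kPa / 1000 Pa) = 493.4 kPa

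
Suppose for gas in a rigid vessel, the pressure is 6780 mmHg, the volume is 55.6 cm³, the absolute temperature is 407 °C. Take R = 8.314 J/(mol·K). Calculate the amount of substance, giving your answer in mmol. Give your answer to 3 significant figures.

Rearranging: n = PV/(RT).
P = 6780 mmHg = 9.039×10^5 Pa; V = 55.6 cm³ = 5.560×10^-5 m³; T = 407 °C = 680.1 K; R = 8.314 J/(mol·K).
n = 0.008888 mol
0.008888 mol × (1 mmol / 0.001000 mol) = 8.888 mmol

8.89 mmol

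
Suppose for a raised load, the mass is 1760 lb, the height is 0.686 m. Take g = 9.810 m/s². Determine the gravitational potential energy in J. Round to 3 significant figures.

5370 J

PE is given directly by: PE = mgh.
m = 1760 lb = 798.3 kg; h = 0.686 m; g = 9.810 m/s².
PE = 5372 J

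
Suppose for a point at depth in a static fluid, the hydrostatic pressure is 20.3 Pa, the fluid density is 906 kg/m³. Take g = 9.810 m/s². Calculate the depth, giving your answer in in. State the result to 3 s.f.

Rearranging P = ρ·g·h for h: h = P/(ρ·g).
P = 20.3 Pa; ρ = 906 kg/m³; g = 9.810 m/s².
h = 0.002284 m
0.002284 m × (1 in / 0.02540 m) = 0.08992 in

0.0899 in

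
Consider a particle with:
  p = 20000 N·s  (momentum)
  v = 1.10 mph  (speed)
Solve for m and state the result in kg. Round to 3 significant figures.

Solving p = m·v for m: m = p/v.
p = 20000 N·s = 20000 kg·m/s; v = 1.10 mph = 0.4917 m/s.
m = 40672 kg

40700 kg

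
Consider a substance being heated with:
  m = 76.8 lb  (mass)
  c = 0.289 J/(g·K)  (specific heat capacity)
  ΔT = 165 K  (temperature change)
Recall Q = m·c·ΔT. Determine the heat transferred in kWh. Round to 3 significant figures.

0.461 kWh

Directly: Q = mcΔT.
m = 76.8 lb = 34.84 kg; c = 0.289 J/(g·K) = 289.0 J/(kg·K); ΔT = 165 K.
Q = 1.661×10^6 J
1.661×10^6 J × (1 kWh / 3.600×10^6 J) = 0.4614 kWh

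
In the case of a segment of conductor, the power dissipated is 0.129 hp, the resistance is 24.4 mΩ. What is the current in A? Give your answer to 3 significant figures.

Solving P = I²R for I: I = √(P/R).
P = 0.129 hp = 96.20 W; R = 24.4 mΩ = 0.02440 Ω.
I = 62.79 A

62.8 A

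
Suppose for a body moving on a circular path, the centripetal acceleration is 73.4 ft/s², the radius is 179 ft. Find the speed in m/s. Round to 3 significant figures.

Rearranging: v = √(a·r).
a = 73.4 ft/s² = 22.37 m/s²; r = 179 ft = 54.56 m.
v = 34.94 m/s

34.9 m/s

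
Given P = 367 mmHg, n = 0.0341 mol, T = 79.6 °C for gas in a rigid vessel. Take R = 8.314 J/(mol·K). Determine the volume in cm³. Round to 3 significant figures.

2040 cm³

From the ideal-gas law: V = nRT/P.
P = 367 mmHg = 48929 Pa; n = 0.0341 mol; T = 79.6 °C = 352.8 K; R = 8.314 J/(mol·K).
V = 0.002044 m³
0.002044 m³ × (1 cm³ / 1.000×10^-6 m³) = 2044 cm³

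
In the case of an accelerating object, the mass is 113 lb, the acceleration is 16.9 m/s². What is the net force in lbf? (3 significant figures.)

195 lbf

Directly: F = m·a.
m = 113 lb = 51.26 kg; a = 16.9 m/s².
F = 866.2 N  (the unit combination reduces to kg·m/s² = N)
866.2 N × (1 lbf / 4.448 N) = 194.7 lbf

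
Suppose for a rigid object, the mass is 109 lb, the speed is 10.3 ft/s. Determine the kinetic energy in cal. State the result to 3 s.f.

58.2 cal

KE is given directly by: KE = ½mv².
m = 109 lb = 49.44 kg; v = 10.3 ft/s = 3.139 m/s.
KE = 243.7 J
243.7 J × (1 cal / 4.184 J) = 58.23 cal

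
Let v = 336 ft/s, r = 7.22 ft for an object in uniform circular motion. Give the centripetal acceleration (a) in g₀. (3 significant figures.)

Directly: a = v²/r.
v = 336 ft/s = 102.4 m/s; r = 7.22 ft = 2.201 m.
a = 4766 m/s²
4766 m/s² × (1 g₀ / 9.807 m/s²) = 486.0 g₀

486 g₀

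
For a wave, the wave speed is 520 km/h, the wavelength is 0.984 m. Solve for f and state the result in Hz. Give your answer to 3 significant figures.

Rearranging: f = v/λ.
v = 520 km/h = 144.4 m/s; λ = 0.984 m.
f = 146.8 Hz

147 Hz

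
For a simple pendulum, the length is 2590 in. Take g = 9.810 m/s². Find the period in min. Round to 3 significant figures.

0.271 min

Directly: T = 2π√(L/g).
L = 2590 in = 65.79 m; g = 9.810 m/s².
T = 16.27 s
16.27 s × (1 min / 60.00 s) = 0.2712 min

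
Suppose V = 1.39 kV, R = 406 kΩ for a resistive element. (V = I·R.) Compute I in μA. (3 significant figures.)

Rearranging V = I·R for I: I = V/R.
V = 1.39 kV = 1390 V; R = 406 kΩ = 4.060×10^5 Ω.
I = 0.003424 A
0.003424 A × (1 μA / 1.000×10^-6 A) = 3424 μA

3420 μA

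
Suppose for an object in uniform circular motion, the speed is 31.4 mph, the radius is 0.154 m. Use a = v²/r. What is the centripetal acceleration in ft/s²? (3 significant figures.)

Directly: a = v²/r.
v = 31.4 mph = 14.04 m/s; r = 0.154 m.
a = 1279 m/s²
1279 m/s² × (1 ft/s² / 0.3048 m/s²) = 4198 ft/s²

4200 ft/s²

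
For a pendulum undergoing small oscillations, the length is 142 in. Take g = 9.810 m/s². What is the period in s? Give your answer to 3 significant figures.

3.81 s

Directly: T = 2π√(L/g).
L = 142 in = 3.607 m; g = 9.810 m/s².
T = 3.810 s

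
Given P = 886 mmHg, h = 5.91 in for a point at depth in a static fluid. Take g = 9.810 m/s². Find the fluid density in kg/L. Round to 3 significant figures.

Rearranging P = ρ·g·h for ρ: ρ = P/(g·h).
P = 886 mmHg = 1.181×10^5 Pa; h = 5.91 in = 0.1501 m; g = 9.810 m/s².
ρ = 80213 kg/m³
80213 kg/m³ × (1 kg/L / 1000 kg/m³) = 80.21 kg/L

80.2 kg/L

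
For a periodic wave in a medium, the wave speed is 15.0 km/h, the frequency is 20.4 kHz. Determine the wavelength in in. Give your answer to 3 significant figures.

Rearranging: λ = v/f.
v = 15.0 km/h = 4.167 m/s; f = 20.4 kHz = 20400 Hz.
λ = 2.042×10^-4 m
2.042×10^-4 m × (1 in / 0.02540 m) = 0.008041 in

0.00804 in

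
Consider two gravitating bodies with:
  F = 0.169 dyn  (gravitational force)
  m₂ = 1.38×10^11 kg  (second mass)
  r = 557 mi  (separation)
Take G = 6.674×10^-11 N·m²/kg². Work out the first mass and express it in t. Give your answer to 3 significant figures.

147 t

Rearranging F = G·m₁·m₂/r² for m₁: m₁ = F·r²/(G·m₂).
F = 0.169 dyn = 1.690×10^-6 N; m₂ = 1.38×10^11 kg; r = 557 mi = 8.964×10^5 m; G = 6.674×10^-11 N·m²/kg².
m₁ = 1.474×10^5 kg
1.474×10^5 kg × (1 t / 1000 kg) = 147.4 t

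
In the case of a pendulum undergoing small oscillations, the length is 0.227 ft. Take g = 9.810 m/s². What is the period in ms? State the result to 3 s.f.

528 ms

Directly: T = 2π√(L/g).
L = 0.227 ft = 0.06919 m; g = 9.810 m/s².
T = 0.5277 s
0.5277 s × (1 ms / 0.001000 s) = 527.7 ms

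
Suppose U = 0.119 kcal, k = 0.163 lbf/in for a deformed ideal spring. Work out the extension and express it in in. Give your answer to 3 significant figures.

Rearranging U = ½k·x² for x: x = √(2U/k).
U = 0.119 kcal = 497.9 J; k = 0.163 lbf/in = 28.55 N/m.
x = 5.906 m
5.906 m × (1 in / 0.02540 m) = 232.5 in

233 in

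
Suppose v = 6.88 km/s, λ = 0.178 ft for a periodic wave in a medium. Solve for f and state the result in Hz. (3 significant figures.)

Solving v = f·λ for f: f = v/λ.
v = 6.88 km/s = 6880 m/s; λ = 0.178 ft = 0.05425 m.
f = 1.268×10^5 Hz

1.27×10^5 Hz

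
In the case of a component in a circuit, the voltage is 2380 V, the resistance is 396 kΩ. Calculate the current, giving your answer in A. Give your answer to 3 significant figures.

0.00601 A

From Ohm's law: I = V/R.
V = 2380 V; R = 396 kΩ = 3.960×10^5 Ω.
I = 0.006010 A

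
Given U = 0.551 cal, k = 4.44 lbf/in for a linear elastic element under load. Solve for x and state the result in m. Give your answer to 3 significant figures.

Rearranging U = ½k·x² for x: x = √(2U/k).
U = 0.551 cal = 2.305 J; k = 4.44 lbf/in = 777.6 N/m.
x = 0.07700 m

0.0770 m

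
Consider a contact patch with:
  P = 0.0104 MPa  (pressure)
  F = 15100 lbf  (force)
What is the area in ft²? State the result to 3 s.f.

69.5 ft²

Solving P = F/A for A: A = F/P.
P = 0.0104 MPa = 10400 Pa; F = 15100 lbf = 67168 N.
A = 6.458 m²
6.458 m² × (1 ft² / 0.09290 m²) = 69.52 ft²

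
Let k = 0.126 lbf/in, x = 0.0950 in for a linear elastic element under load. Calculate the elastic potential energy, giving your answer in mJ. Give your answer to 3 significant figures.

Directly: U = ½kx².
k = 0.126 lbf/in = 22.07 N/m; x = 0.0950 in = 0.002413 m.
U = 6.424×10^-5 J
6.424×10^-5 J × (1 mJ / 0.001000 J) = 0.06424 mJ

0.0642 mJ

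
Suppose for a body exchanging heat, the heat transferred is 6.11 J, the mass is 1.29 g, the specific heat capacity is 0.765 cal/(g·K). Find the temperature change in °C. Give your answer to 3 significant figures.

Rearranging: ΔT = Q/(m·c).
Q = 6.11 J; m = 1.29 g = 0.001290 kg; c = 0.765 cal/(g·K) = 3201 J/(kg·K).
ΔT = 1.480 K
Since 1 °C = 1 K, 1.480 °C.

1.48 °C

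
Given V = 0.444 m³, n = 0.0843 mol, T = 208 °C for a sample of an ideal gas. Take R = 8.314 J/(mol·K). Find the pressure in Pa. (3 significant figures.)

760 Pa

From the ideal-gas law: P = nRT/V.
V = 0.444 m³; n = 0.0843 mol; T = 208 °C = 481.1 K; R = 8.314 J/(mol·K).
P = 759.5 Pa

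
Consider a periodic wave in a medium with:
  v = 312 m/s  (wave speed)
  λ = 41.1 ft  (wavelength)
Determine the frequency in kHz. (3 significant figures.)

Rearranging v = f·λ for f: f = v/λ.
v = 312 m/s; λ = 41.1 ft = 12.53 m.
f = 24.91 Hz
24.91 Hz × (1 kHz / 1000 Hz) = 0.02491 kHz

0.0249 kHz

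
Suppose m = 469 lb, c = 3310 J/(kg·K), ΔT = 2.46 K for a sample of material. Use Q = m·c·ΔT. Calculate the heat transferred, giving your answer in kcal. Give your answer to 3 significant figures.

Q is given directly by: Q = mcΔT.
m = 469 lb = 212.7 kg; c = 3310 J/(kg·K); ΔT = 2.46 K.
Q = 1.732×10^6 J  (the unit combination reduces to kg·m²/s² = J)
1.732×10^6 J × (1 kcal / 4184 J) = 414.0 kcal

414 kcal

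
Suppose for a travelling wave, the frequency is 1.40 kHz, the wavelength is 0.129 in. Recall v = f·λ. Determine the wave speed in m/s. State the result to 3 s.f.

4.59 m/s

v is given directly by: v = fλ.
f = 1.40 kHz = 1400 Hz; λ = 0.129 in = 0.003277 m.
v = 4.587 m/s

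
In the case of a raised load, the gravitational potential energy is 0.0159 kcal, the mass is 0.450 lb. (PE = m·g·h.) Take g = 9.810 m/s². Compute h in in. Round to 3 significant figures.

Rearranging PE = m·g·h for h: h = PE/(m·g).
PE = 0.0159 kcal = 66.53 J; m = 0.450 lb = 0.2041 kg; g = 9.810 m/s².
h = 33.22 m
33.22 m × (1 in / 0.02540 m) = 1308 in

1310 in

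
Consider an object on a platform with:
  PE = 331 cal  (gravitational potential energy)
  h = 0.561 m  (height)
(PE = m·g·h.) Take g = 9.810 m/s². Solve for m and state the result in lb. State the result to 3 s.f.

Rearranging PE = m·g·h for m: m = PE/(g·h).
PE = 331 cal = 1385 J; h = 0.561 m; g = 9.810 m/s².
m = 251.6 kg
251.6 kg × (1 lb / 0.4536 kg) = 554.8 lb

555 lb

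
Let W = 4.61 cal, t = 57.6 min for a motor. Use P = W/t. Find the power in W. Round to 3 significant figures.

P is given directly by: P = W/t.
W = 4.61 cal = 19.29 J; t = 57.6 min = 3456 s.
P = 0.005581 W

0.00558 W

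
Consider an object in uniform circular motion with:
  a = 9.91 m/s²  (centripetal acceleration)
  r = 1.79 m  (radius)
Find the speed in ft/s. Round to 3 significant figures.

13.8 ft/s

Rearranging a = v²/r for v: v = √(a·r).
a = 9.91 m/s²; r = 1.79 m.
v = 4.212 m/s
4.212 m/s × (1 ft/s / 0.3048 m/s) = 13.82 ft/s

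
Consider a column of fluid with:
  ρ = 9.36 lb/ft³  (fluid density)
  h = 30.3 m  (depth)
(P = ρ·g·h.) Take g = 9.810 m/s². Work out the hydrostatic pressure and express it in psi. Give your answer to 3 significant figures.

6.46 psi

P is given directly by: P = ρgh.
ρ = 9.36 lb/ft³ = 149.9 kg/m³; h = 30.3 m; g = 9.810 m/s².
P = 44566 Pa  (the unit combination reduces to kg/(m·s²) = Pa)
44566 Pa × (1 psi / 6895 Pa) = 6.464 psi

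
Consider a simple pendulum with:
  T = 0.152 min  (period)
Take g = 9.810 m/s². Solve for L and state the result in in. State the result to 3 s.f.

814 in

Rearranging: L = g·(T/2π)².
T = 0.152 min = 9.120 s; g = 9.810 m/s².
L = 20.67 m
20.67 m × (1 in / 0.02540 m) = 813.7 in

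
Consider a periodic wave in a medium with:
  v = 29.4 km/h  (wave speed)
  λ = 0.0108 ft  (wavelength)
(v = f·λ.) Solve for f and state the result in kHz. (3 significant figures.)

2.48 kHz

Solving v = f·λ for f: f = v/λ.
v = 29.4 km/h = 8.167 m/s; λ = 0.0108 ft = 0.003292 m.
f = 2481 Hz
2481 Hz × (1 kHz / 1000 Hz) = 2.481 kHz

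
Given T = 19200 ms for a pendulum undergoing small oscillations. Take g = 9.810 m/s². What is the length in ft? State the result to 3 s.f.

301 ft

Rearranging: L = g·(T/2π)².
T = 19200 ms = 19.20 s; g = 9.810 m/s².
L = 91.60 m
91.60 m × (1 ft / 0.3048 m) = 300.5 ft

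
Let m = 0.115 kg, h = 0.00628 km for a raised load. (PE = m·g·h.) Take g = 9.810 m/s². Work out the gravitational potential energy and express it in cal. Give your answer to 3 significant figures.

Directly: PE = mgh.
m = 0.115 kg; h = 0.00628 km = 6.280 m; g = 9.810 m/s².
PE = 7.085 J
7.085 J × (1 cal / 4.184 J) = 1.693 cal

1.69 cal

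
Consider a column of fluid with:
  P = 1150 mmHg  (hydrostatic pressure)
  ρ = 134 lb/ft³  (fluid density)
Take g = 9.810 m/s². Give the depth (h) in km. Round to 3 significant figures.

Rearranging P = ρ·g·h for h: h = P/(ρ·g).
P = 1150 mmHg = 1.533×10^5 Pa; ρ = 134 lb/ft³ = 2146 kg/m³; g = 9.810 m/s².
h = 7.281 m
7.281 m × (1 km / 1000 m) = 0.007281 km

0.00728 km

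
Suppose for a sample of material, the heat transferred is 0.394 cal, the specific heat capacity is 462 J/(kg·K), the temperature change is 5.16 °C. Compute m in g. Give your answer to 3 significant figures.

0.692 g

Solving Q = m·c·ΔT for m: m = Q/(c·ΔT).
Q = 0.394 cal = 1.648 J; c = 462 J/(kg·K); ΔT = 5.16 °C = 5.160 K.
m = 6.915×10^-4 kg
6.915×10^-4 kg × (1 g / 0.001000 kg) = 0.6915 g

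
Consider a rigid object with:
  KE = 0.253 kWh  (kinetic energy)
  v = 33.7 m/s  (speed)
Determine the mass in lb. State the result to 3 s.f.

3540 lb

Solving KE = ½mv² for m: m = 2·KE/v².
KE = 0.253 kWh = 9.108×10^5 J; v = 33.7 m/s.
m = 1604 kg
1604 kg × (1 lb / 0.4536 kg) = 3536 lb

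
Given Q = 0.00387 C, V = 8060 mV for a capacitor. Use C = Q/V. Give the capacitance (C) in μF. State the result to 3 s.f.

C is given directly by: C = Q/V.
Q = 0.00387 C; V = 8060 mV = 8.060 V.
C = 4.801×10^-4 F
4.801×10^-4 F × (1 μF / 1.000×10^-6 F) = 480.1 μF

480 μF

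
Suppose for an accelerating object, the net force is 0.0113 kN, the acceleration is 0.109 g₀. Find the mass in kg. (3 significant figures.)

10.6 kg

From Newton's second law: m = F/a.
F = 0.0113 kN = 11.30 N; a = 0.109 g₀ = 1.069 m/s².
m = 10.57 kg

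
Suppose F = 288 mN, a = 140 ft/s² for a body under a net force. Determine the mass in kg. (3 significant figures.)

From Newton's second law: m = F/a.
F = 288 mN = 0.2880 N; a = 140 ft/s² = 42.67 m/s².
m = 0.006749 kg

0.00675 kg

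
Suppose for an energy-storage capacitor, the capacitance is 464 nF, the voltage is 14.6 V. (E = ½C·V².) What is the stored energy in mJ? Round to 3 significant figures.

E is given directly by: E = ½CV².
C = 464 nF = 4.640×10^-7 F; V = 14.6 V.
E = 4.945×10^-5 J
4.945×10^-5 J × (1 mJ / 0.001000 J) = 0.04945 mJ

0.0495 mJ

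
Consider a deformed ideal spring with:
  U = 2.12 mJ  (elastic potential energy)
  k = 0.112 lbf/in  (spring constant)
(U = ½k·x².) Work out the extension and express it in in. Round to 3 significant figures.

Rearranging U = ½k·x² for x: x = √(2U/k).
U = 2.12 mJ = 0.002120 J; k = 0.112 lbf/in = 19.61 N/m.
x = 0.01470 m
0.01470 m × (1 in / 0.02540 m) = 0.5788 in

0.579 in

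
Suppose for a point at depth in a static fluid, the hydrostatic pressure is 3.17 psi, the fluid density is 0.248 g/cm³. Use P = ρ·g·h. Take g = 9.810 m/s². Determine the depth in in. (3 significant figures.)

Solving P = ρ·g·h for h: h = P/(ρ·g).
P = 3.17 psi = 21856 Pa; ρ = 0.248 g/cm³ = 248.0 kg/m³; g = 9.810 m/s².
h = 8.984 m
8.984 m × (1 in / 0.02540 m) = 353.7 in

354 in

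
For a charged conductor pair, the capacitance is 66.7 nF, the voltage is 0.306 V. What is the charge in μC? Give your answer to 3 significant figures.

0.0204 μC

Rearranging: Q = CV.
C = 66.7 nF = 6.670×10^-8 F; V = 0.306 V.
Q = 2.041×10^-8 C
2.041×10^-8 C × (1 μC / 1.000×10^-6 C) = 0.02041 μC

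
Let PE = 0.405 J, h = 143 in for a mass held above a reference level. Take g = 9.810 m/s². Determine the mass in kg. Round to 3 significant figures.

Solving PE = m·g·h for m: m = PE/(g·h).
PE = 0.405 J; h = 143 in = 3.632 m; g = 9.810 m/s².
m = 0.01137 kg

0.0114 kg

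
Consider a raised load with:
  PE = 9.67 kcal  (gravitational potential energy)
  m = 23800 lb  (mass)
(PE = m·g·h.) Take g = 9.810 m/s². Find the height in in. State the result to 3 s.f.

15.0 in

Solving PE = m·g·h for h: h = PE/(m·g).
PE = 9.67 kcal = 40459 J; m = 23800 lb = 10795 kg; g = 9.810 m/s².
h = 0.3820 m
0.3820 m × (1 in / 0.02540 m) = 15.04 in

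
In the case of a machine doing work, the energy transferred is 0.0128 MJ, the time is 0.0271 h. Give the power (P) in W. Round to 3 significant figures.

P is given directly by: P = W/t.
W = 0.0128 MJ = 12800 J; t = 0.0271 h = 97.56 s.
P = 131.2 W

131 W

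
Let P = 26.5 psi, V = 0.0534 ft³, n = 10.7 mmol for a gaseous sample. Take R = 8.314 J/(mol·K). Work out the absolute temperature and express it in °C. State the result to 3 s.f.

2830 °C

From the ideal-gas law: T = PV/(nR).
P = 26.5 psi = 1.827×10^5 Pa; V = 0.0534 ft³ = 0.001512 m³; n = 10.7 mmol = 0.01070 mol; R = 8.314 J/(mol·K).
T = 3106 K
3106 K − 273.15 = 2833 °C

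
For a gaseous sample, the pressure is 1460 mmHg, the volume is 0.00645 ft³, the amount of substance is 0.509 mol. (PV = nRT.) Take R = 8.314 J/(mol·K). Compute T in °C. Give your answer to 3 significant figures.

From the ideal-gas law: T = PV/(nR).
P = 1460 mmHg = 1.947×10^5 Pa; V = 0.00645 ft³ = 1.826×10^-4 m³; n = 0.509 mol; R = 8.314 J/(mol·K).
T = 8.401 K
8.401 K − 273.15 = -264.7 °C

-265 °C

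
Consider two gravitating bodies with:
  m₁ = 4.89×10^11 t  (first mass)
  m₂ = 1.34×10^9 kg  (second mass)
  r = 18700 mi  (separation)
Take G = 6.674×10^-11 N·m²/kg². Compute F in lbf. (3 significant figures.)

From Newton's law of gravitation: F = Gm₁m₂/r².
m₁ = 4.89×10^11 t = 4.890×10^14 kg; m₂ = 1.34×10^9 kg; r = 18700 mi = 3.009×10^7 m; G = 6.674×10^-11 N·m²/kg².
F = 0.04829 N  (the unit combination reduces to kg·m/s² = N)
0.04829 N × (1 lbf / 4.448 N) = 0.01086 lbf

0.0109 lbf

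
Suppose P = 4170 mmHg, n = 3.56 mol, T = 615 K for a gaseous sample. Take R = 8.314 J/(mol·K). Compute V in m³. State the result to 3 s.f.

Rearranging: V = nRT/P.
P = 4170 mmHg = 5.560×10^5 Pa; n = 3.56 mol; T = 615 K; R = 8.314 J/(mol·K).
V = 0.03274 m³

0.0327 m³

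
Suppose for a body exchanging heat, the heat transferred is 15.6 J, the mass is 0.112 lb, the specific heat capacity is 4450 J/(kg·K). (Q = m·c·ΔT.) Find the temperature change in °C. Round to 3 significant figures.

Rearranging: ΔT = Q/(m·c).
Q = 15.6 J; m = 0.112 lb = 0.05080 kg; c = 4450 J/(kg·K).
ΔT = 0.06901 K
Since 1 °C = 1 K, 0.06901 °C.

0.0690 °C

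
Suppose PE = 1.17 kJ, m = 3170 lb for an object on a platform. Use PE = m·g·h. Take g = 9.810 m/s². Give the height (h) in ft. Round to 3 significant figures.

0.272 ft

Solving PE = m·g·h for h: h = PE/(m·g).
PE = 1.17 kJ = 1170 J; m = 3170 lb = 1438 kg; g = 9.810 m/s².
h = 0.08295 m
0.08295 m × (1 ft / 0.3048 m) = 0.2721 ft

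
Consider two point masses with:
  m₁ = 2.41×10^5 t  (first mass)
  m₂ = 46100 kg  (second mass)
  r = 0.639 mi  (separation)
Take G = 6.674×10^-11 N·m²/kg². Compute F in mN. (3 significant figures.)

F is given directly by: F = Gm₁m₂/r².
m₁ = 2.41×10^5 t = 2.410×10^8 kg; m₂ = 46100 kg; r = 0.639 mi = 1028 m; G = 6.674×10^-11 N·m²/kg².
F = 7.011×10^-4 N  (the unit combination reduces to kg·m/s² = N)
7.011×10^-4 N × (1 mN / 0.001000 N) = 0.7011 mN

0.701 mN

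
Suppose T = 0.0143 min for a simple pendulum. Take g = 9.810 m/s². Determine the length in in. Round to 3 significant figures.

Rearranging T = 2π√(L/g) for L: L = g·(T/2π)².
T = 0.0143 min = 0.8580 s; g = 9.810 m/s².
L = 0.1829 m
0.1829 m × (1 in / 0.02540 m) = 7.202 in

7.20 in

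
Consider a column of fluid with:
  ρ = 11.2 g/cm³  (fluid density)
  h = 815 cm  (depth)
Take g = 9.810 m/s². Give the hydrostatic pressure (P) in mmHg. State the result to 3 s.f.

6720 mmHg

Directly: P = ρgh.
ρ = 11.2 g/cm³ = 11200 kg/m³; h = 815 cm = 8.150 m; g = 9.810 m/s².
P = 8.955×10^5 Pa
8.955×10^5 Pa × (1 mmHg / 133.3 Pa) = 6716 mmHg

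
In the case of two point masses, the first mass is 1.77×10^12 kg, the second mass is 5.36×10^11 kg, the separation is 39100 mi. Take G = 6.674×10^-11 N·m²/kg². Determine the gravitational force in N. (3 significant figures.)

F is given directly by: F = Gm₁m₂/r².
m₁ = 1.77×10^12 kg; m₂ = 5.36×10^11 kg; r = 39100 mi = 6.293×10^7 m; G = 6.674×10^-11 N·m²/kg².
F = 0.01599 N

0.0160 N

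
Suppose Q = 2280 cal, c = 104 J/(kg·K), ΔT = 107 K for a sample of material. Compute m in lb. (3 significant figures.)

Rearranging: m = Q/(c·ΔT).
Q = 2280 cal = 9540 J; c = 104 J/(kg·K); ΔT = 107 K.
m = 0.8573 kg
0.8573 kg × (1 lb / 0.4536 kg) = 1.890 lb

1.89 lb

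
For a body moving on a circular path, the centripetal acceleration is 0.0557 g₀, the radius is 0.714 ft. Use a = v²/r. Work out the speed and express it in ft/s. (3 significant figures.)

1.13 ft/s

Rearranging a = v²/r for v: v = √(a·r).
a = 0.0557 g₀ = 0.5462 m/s²; r = 0.714 ft = 0.2176 m.
v = 0.3448 m/s
0.3448 m/s × (1 ft/s / 0.3048 m/s) = 1.131 ft/s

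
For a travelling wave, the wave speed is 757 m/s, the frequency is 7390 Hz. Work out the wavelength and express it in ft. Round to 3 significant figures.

Solving v = f·λ for λ: λ = v/f.
v = 757 m/s; f = 7390 Hz.
λ = 0.1024 m
0.1024 m × (1 ft / 0.3048 m) = 0.3361 ft

0.336 ft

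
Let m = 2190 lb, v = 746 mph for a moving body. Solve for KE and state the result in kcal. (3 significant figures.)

Directly: KE = ½mv².
m = 2190 lb = 993.4 kg; v = 746 mph = 333.5 m/s.
KE = 5.524×10^7 J
5.524×10^7 J × (1 kcal / 4184 J) = 13203 kcal

13200 kcal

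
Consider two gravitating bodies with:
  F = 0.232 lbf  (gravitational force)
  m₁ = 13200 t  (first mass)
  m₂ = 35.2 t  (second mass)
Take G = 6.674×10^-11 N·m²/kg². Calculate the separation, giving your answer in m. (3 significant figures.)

5.48 m

From Newton's law of gravitation: r = √(G·m₁m₂/F).
F = 0.232 lbf = 1.032 N; m₁ = 13200 t = 1.320×10^7 kg; m₂ = 35.2 t = 35200 kg; G = 6.674×10^-11 N·m²/kg².
r = 5.482 m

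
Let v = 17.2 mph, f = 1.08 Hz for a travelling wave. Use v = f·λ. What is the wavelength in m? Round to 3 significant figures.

7.12 m

Rearranging: λ = v/f.
v = 17.2 mph = 7.689 m/s; f = 1.08 Hz.
λ = 7.120 m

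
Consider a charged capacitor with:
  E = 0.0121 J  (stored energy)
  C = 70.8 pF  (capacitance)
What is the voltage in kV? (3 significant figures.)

18.5 kV

Rearranging E = ½C·V² for V: V = √(2E/C).
E = 0.0121 J; C = 70.8 pF = 7.080×10^-11 F.
V = 18488 V
18488 V × (1 kV / 1000 V) = 18.49 kV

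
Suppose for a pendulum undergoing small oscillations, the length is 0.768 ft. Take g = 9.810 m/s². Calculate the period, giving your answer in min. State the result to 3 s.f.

T is given directly by: T = 2π√(L/g).
L = 0.768 ft = 0.2341 m; g = 9.810 m/s².
T = 0.9706 s
0.9706 s × (1 min / 60.00 s) = 0.01618 min

0.0162 min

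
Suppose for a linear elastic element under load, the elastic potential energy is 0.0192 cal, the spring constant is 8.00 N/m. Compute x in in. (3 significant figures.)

5.58 in

Rearranging U = ½k·x² for x: x = √(2U/k).
U = 0.0192 cal = 0.08033 J; k = 8.00 N/m.
x = 0.1417 m
0.1417 m × (1 in / 0.02540 m) = 5.579 in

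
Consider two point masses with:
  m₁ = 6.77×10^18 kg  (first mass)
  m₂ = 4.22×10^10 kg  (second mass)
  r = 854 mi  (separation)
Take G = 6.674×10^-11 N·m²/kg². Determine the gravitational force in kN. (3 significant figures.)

10100 kN

From Newton's law of gravitation: F = Gm₁m₂/r².
m₁ = 6.77×10^18 kg; m₂ = 4.22×10^10 kg; r = 854 mi = 1.374×10^6 m; G = 6.674×10^-11 N·m²/kg².
F = 1.009×10^7 N  (the unit combination reduces to kg·m/s² = N)
1.009×10^7 N × (1 kN / 1000 N) = 10094 kN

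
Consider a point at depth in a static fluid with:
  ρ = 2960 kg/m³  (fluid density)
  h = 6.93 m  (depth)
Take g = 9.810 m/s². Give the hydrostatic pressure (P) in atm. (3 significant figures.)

Directly: P = ρgh.
ρ = 2960 kg/m³; h = 6.93 m; g = 9.810 m/s².
P = 2.012×10^5 Pa
2.012×10^5 Pa × (1 atm / 1.013×10^5 Pa) = 1.986 atm

1.99 atm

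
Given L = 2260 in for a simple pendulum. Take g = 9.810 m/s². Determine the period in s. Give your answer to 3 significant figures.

15.2 s

T is given directly by: T = 2π√(L/g).
L = 2260 in = 57.40 m; g = 9.810 m/s².
T = 15.20 s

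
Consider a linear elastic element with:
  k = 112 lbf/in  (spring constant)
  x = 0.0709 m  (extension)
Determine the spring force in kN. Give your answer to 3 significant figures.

1.39 kN

F is given directly by: F = kx.
k = 112 lbf/in = 19614 N/m; x = 0.0709 m.
F = 1391 N
1391 N × (1 kN / 1000 N) = 1.391 kN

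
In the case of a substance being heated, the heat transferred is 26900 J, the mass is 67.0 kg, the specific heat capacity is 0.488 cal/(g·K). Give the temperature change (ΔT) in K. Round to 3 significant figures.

Rearranging Q = m·c·ΔT for ΔT: ΔT = Q/(m·c).
Q = 26900 J; m = 67.0 kg; c = 0.488 cal/(g·K) = 2042 J/(kg·K).
ΔT = 0.1966 K

0.197 K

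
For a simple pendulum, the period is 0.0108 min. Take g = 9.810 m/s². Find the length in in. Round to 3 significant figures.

Solving T = 2π√(L/g) for L: L = g·(T/2π)².
T = 0.0108 min = 0.6480 s; g = 9.810 m/s².
L = 0.1043 m
0.1043 m × (1 in / 0.02540 m) = 4.108 in

4.11 in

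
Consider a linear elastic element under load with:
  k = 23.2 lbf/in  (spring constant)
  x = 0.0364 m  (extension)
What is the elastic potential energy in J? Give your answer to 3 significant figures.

2.69 J

Directly: U = ½kx².
k = 23.2 lbf/in = 4063 N/m; x = 0.0364 m.
U = 2.692 J  (the unit combination reduces to kg·m²/s² = J)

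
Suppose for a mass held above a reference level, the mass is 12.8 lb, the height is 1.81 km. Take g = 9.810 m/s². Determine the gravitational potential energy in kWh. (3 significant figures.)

0.0286 kWh

PE is given directly by: PE = mgh.
m = 12.8 lb = 5.806 kg; h = 1.81 km = 1810 m; g = 9.810 m/s².
PE = 1.031×10^5 J
1.031×10^5 J × (1 kWh / 3.600×10^6 J) = 0.02864 kWh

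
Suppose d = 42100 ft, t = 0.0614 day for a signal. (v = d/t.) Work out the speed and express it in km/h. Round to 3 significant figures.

8.71 km/h

Directly: v = d/t.
d = 42100 ft = 12832 m; t = 0.0614 day = 5305 s.
v = 2.419 m/s
2.419 m/s × (1 km/h / 0.2778 m/s) = 8.708 km/h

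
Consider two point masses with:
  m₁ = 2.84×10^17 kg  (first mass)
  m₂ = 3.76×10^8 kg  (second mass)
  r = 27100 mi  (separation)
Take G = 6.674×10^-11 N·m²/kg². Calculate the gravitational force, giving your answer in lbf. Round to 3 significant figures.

Directly: F = Gm₁m₂/r².
m₁ = 2.84×10^17 kg; m₂ = 3.76×10^8 kg; r = 27100 mi = 4.361×10^7 m; G = 6.674×10^-11 N·m²/kg².
F = 3.747 N
3.747 N × (1 lbf / 4.448 N) = 0.8423 lbf

0.842 lbf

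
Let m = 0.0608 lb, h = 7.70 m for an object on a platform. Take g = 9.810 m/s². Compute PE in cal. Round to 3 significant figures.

0.498 cal

Directly: PE = mgh.
m = 0.0608 lb = 0.02758 kg; h = 7.70 m; g = 9.810 m/s².
PE = 2.083 J  (the unit combination reduces to kg·m²/s² = J)
2.083 J × (1 cal / 4.184 J) = 0.4979 cal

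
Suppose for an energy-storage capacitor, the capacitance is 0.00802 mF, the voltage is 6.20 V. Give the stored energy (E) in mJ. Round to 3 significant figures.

0.154 mJ

E is given directly by: E = ½CV².
C = 0.00802 mF = 8.020×10^-6 F; V = 6.20 V.
E = 1.541×10^-4 J  (the unit combination reduces to kg·m²/s² = J)
1.541×10^-4 J × (1 mJ / 0.001000 J) = 0.1541 mJ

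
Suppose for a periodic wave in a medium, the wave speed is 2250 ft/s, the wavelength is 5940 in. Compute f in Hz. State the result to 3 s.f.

Solving v = f·λ for f: f = v/λ.
v = 2250 ft/s = 685.8 m/s; λ = 5940 in = 150.9 m.
f = 4.545 Hz

4.55 Hz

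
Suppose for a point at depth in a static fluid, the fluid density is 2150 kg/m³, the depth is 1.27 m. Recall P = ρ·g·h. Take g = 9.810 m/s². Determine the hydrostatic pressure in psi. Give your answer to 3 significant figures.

P is given directly by: P = ρgh.
ρ = 2150 kg/m³; h = 1.27 m; g = 9.810 m/s².
P = 26786 Pa
26786 Pa × (1 psi / 6895 Pa) = 3.885 psi

3.89 psi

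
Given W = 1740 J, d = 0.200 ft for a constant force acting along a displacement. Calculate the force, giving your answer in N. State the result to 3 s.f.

28500 N

Solving W = F·d for F: F = W/d.
W = 1740 J; d = 0.200 ft = 0.06096 m.
F = 28543 N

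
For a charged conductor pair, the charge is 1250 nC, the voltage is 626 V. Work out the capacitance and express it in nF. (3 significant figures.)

2.00 nF

C is given directly by: C = Q/V.
Q = 1250 nC = 1.250×10^-6 C; V = 626 V.
C = 1.997×10^-9 F
1.997×10^-9 F × (1 nF / 1.000×10^-9 F) = 1.997 nF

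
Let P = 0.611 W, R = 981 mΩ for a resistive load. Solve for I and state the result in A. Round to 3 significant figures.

0.789 A

Solving P = I²R for I: I = √(P/R).
P = 0.611 W; R = 981 mΩ = 0.9810 Ω.
I = 0.7892 A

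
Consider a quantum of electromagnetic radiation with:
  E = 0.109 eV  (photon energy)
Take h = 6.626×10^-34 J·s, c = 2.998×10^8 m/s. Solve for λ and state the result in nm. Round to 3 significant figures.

11400 nm

Rearranging E = h·c/λ for λ: λ = hc/E.
E = 0.109 eV = 1.746×10^-20 J; h = 6.626×10^-34 J·s; c = 2.998×10^8 m/s.
λ = 1.137×10^-5 m
1.137×10^-5 m × (1 nm / 1.000×10^-9 m) = 11375 nm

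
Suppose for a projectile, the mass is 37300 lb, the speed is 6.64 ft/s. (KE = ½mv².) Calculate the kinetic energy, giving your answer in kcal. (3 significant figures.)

KE is given directly by: KE = ½mv².
m = 37300 lb = 16919 kg; v = 6.64 ft/s = 2.024 m/s.
KE = 34651 J  (the unit combination reduces to kg·m²/s² = J)
34651 J × (1 kcal / 4184 J) = 8.282 kcal

8.28 kcal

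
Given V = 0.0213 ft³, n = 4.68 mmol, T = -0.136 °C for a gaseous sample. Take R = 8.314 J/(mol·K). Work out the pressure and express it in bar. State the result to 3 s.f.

0.176 bar

From the ideal-gas law: P = nRT/V.
V = 0.0213 ft³ = 6.031×10^-4 m³; n = 4.68 mmol = 0.004680 mol; T = -0.136 °C = 273.0 K; R = 8.314 J/(mol·K).
P = 17612 Pa  (the unit combination reduces to kg/(m·s²) = Pa)
17612 Pa × (1 bar / 1.000×10^5 Pa) = 0.1761 bar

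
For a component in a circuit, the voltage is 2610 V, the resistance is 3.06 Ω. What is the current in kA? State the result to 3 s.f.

0.853 kA

From Ohm's law: I = V/R.
V = 2610 V; R = 3.06 Ω.
I = 852.9 A
852.9 A × (1 kA / 1000 A) = 0.8529 kA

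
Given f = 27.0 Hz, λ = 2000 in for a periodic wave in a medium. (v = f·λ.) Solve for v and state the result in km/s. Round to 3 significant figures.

Directly: v = fλ.
f = 27.0 Hz; λ = 2000 in = 50.80 m.
v = 1372 m/s
1372 m/s × (1 km/s / 1000 m/s) = 1.372 km/s

1.37 km/s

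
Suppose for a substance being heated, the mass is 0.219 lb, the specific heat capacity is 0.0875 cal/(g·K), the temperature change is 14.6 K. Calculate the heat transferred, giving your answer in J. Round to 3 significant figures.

531 J

Directly: Q = mcΔT.
m = 0.219 lb = 0.09934 kg; c = 0.0875 cal/(g·K) = 366.1 J/(kg·K); ΔT = 14.6 K.
Q = 531.0 J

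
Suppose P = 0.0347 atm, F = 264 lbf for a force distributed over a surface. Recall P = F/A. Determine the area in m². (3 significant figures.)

0.334 m²

Solving P = F/A for A: A = F/P.
P = 0.0347 atm = 3516 Pa; F = 264 lbf = 1174 N.
A = 0.3340 m²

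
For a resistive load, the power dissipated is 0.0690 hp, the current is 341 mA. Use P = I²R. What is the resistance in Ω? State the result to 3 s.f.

Rearranging: R = P/I².
P = 0.0690 hp = 51.45 W; I = 341 mA = 0.3410 A.
R = 442.5 Ω

442 Ω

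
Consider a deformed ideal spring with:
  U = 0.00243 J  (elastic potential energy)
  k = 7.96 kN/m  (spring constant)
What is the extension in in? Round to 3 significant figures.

0.0308 in

Rearranging U = ½k·x² for x: x = √(2U/k).
U = 0.00243 J; k = 7.96 kN/m = 7960 N/m.
x = 7.814×10^-4 m
7.814×10^-4 m × (1 in / 0.02540 m) = 0.03076 in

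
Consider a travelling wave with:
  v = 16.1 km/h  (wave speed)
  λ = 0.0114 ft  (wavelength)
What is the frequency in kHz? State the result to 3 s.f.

1.29 kHz

Solving v = f·λ for f: f = v/λ.
v = 16.1 km/h = 4.472 m/s; λ = 0.0114 ft = 0.003475 m.
f = 1287 Hz
1287 Hz × (1 kHz / 1000 Hz) = 1.287 kHz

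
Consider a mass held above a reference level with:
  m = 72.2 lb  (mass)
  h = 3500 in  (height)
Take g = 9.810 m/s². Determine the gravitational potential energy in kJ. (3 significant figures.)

Directly: PE = mgh.
m = 72.2 lb = 32.75 kg; h = 3500 in = 88.90 m; g = 9.810 m/s².
PE = 28561 J
28561 J × (1 kJ / 1000 J) = 28.56 kJ

28.6 kJ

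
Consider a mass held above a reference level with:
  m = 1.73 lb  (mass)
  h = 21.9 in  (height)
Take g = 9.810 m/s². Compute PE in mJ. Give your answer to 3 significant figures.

Directly: PE = mgh.
m = 1.73 lb = 0.7847 kg; h = 21.9 in = 0.5563 m; g = 9.810 m/s².
PE = 4.282 J  (the unit combination reduces to kg·m²/s² = J)
4.282 J × (1 mJ / 0.001000 J) = 4282 mJ

4280 mJ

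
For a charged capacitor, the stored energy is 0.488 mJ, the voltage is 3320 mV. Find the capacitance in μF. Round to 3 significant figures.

Rearranging E = ½C·V² for C: C = 2E/V².
E = 0.488 mJ = 4.880×10^-4 J; V = 3320 mV = 3.320 V.
C = 8.855×10^-5 F
8.855×10^-5 F × (1 μF / 1.000×10^-6 F) = 88.55 μF

88.5 μF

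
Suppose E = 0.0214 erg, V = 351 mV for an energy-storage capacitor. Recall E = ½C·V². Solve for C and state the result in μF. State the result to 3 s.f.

0.0347 μF

Rearranging: C = 2E/V².
E = 0.0214 erg = 2.140×10^-9 J; V = 351 mV = 0.3510 V.
C = 3.474×10^-8 F
3.474×10^-8 F × (1 μF / 1.000×10^-6 F) = 0.03474 μF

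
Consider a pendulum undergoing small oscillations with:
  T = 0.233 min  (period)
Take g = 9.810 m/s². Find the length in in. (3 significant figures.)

Rearranging T = 2π√(L/g) for L: L = g·(T/2π)².
T = 0.233 min = 13.98 s; g = 9.810 m/s².
L = 48.57 m
48.57 m × (1 in / 0.02540 m) = 1912 in

1910 in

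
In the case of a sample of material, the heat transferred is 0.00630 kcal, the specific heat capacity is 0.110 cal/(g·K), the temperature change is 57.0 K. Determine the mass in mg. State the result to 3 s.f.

1000 mg

Rearranging Q = m·c·ΔT for m: m = Q/(c·ΔT).
Q = 0.00630 kcal = 26.36 J; c = 0.110 cal/(g·K) = 460.2 J/(kg·K); ΔT = 57.0 K.
m = 0.001005 kg
0.001005 kg × (1 mg / 1.000×10^-6 kg) = 1005 mg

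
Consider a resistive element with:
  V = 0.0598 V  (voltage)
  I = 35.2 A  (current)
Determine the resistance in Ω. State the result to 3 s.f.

Rearranging: R = V/I.
V = 0.0598 V; I = 35.2 A.
R = 0.001699 Ω

0.00170 Ω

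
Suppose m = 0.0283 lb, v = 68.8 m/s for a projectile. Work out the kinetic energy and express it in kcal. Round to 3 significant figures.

KE is given directly by: KE = ½mv².
m = 0.0283 lb = 0.01284 kg; v = 68.8 m/s.
KE = 30.38 J
30.38 J × (1 kcal / 4184 J) = 0.007261 kcal

0.00726 kcal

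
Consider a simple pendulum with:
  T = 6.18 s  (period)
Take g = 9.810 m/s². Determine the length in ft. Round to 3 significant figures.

31.1 ft

Rearranging: L = g·(T/2π)².
T = 6.18 s; g = 9.810 m/s².
L = 9.490 m
9.490 m × (1 ft / 0.3048 m) = 31.14 ft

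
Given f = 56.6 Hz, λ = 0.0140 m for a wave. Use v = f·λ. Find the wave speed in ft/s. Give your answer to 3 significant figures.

Directly: v = fλ.
f = 56.6 Hz; λ = 0.0140 m.
v = 0.7924 m/s
0.7924 m/s × (1 ft/s / 0.3048 m/s) = 2.600 ft/s

2.60 ft/s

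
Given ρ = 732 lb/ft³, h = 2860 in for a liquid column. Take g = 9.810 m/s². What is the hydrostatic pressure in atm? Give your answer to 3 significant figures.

82.5 atm

P is given directly by: P = ρgh.
ρ = 732 lb/ft³ = 11726 kg/m³; h = 2860 in = 72.64 m; g = 9.810 m/s².
P = 8.356×10^6 Pa  (the unit combination reduces to kg/(m·s²) = Pa)
8.356×10^6 Pa × (1 atm / 1.013×10^5 Pa) = 82.47 atm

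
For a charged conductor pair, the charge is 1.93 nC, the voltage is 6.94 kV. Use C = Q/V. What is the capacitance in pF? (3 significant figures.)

0.278 pF

C is given directly by: C = Q/V.
Q = 1.93 nC = 1.930×10^-9 C; V = 6.94 kV = 6940 V.
C = 2.781×10^-13 F
2.781×10^-13 F × (1 pF / 1.000×10^-12 F) = 0.2781 pF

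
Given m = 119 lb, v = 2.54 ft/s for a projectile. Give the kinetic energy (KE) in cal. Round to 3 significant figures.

3.87 cal

KE is given directly by: KE = ½mv².
m = 119 lb = 53.98 kg; v = 2.54 ft/s = 0.7742 m/s.
KE = 16.18 J
16.18 J × (1 cal / 4.184 J) = 3.866 cal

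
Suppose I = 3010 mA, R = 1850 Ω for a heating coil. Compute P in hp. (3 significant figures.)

Directly: P = I²R.
I = 3010 mA = 3.010 A; R = 1850 Ω.
P = 16761 W
16761 W × (1 hp / 745.7 W) = 22.48 hp

22.5 hp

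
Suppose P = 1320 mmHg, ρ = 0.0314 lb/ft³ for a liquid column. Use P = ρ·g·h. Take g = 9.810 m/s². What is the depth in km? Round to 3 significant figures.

35.7 km

Rearranging: h = P/(ρ·g).
P = 1320 mmHg = 1.760×10^5 Pa; ρ = 0.0314 lb/ft³ = 0.5030 kg/m³; g = 9.810 m/s².
h = 35666 m
35666 m × (1 km / 1000 m) = 35.67 km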